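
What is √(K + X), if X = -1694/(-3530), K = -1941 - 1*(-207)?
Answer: I*√5400305195/1765 ≈ 41.636*I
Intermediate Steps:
K = -1734 (K = -1941 + 207 = -1734)
X = 847/1765 (X = -1694*(-1/3530) = 847/1765 ≈ 0.47989)
√(K + X) = √(-1734 + 847/1765) = √(-3059663/1765) = I*√5400305195/1765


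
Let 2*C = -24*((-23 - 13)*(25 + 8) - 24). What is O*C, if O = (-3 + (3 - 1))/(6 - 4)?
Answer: -7272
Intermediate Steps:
C = 14544 (C = (-24*((-23 - 13)*(25 + 8) - 24))/2 = (-24*(-36*33 - 24))/2 = (-24*(-1188 - 24))/2 = (-24*(-1212))/2 = (½)*29088 = 14544)
O = -½ (O = (-3 + 2)/2 = -1*½ = -½ ≈ -0.50000)
O*C = -½*14544 = -7272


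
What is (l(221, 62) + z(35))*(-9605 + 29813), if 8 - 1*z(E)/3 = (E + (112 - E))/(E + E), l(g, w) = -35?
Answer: -1596432/5 ≈ -3.1929e+5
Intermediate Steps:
z(E) = 24 - 168/E (z(E) = 24 - 3*(E + (112 - E))/(E + E) = 24 - 336/(2*E) = 24 - 336*1/(2*E) = 24 - 168/E)
(l(221, 62) + z(35))*(-9605 + 29813) = (-35 + (24 - 168/35))*(-9605 + 29813) = (-35 + (24 - 168*1/35))*20208 = (-35 + (24 - 24/5))*20208 = (-35 + 96/5)*20208 = -79/5*20208 = -1596432/5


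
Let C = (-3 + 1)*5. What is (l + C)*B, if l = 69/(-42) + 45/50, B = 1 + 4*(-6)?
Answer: 8648/35 ≈ 247.09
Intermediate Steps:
B = -23 (B = 1 - 24 = -23)
l = -26/35 (l = 69*(-1/42) + 45*(1/50) = -23/14 + 9/10 = -26/35 ≈ -0.74286)
C = -10 (C = -2*5 = -10)
(l + C)*B = (-26/35 - 10)*(-23) = -376/35*(-23) = 8648/35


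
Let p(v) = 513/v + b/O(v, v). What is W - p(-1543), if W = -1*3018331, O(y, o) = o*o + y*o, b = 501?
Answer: -14372379103421/4761698 ≈ -3.0183e+6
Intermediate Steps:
O(y, o) = o² + o*y
p(v) = 513/v + 501/(2*v²) (p(v) = 513/v + 501/((v*(v + v))) = 513/v + 501/((v*(2*v))) = 513/v + 501/((2*v²)) = 513/v + 501*(1/(2*v²)) = 513/v + 501/(2*v²))
W = -3018331
W - p(-1543) = -3018331 - 3*(167 + 342*(-1543))/(2*(-1543)²) = -3018331 - 3*(167 - 527706)/(2*2380849) = -3018331 - 3*(-527539)/(2*2380849) = -3018331 - 1*(-1582617/4761698) = -3018331 + 1582617/4761698 = -14372379103421/4761698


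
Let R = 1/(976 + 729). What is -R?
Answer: -1/1705 ≈ -0.00058651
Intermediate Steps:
R = 1/1705 ≈ 0.00058651
-R = -1*1/1705 = -1/1705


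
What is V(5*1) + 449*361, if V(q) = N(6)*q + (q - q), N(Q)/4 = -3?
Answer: 162029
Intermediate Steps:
N(Q) = -12 (N(Q) = 4*(-3) = -12)
V(q) = -12*q (V(q) = -12*q + (q - q) = -12*q + 0 = -12*q)
V(5*1) + 449*361 = -60 + 449*361 = -12*5 + 162089 = -60 + 162089 = 162029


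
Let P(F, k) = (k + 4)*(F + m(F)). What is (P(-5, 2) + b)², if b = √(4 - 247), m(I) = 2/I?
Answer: 20169/25 - 2916*I*√3/5 ≈ 806.76 - 1010.1*I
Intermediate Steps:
P(F, k) = (4 + k)*(F + 2/F) (P(F, k) = (k + 4)*(F + 2/F) = (4 + k)*(F + 2/F))
b = 9*I*√3 (b = √(-243) = 9*I*√3 ≈ 15.588*I)
(P(-5, 2) + b)² = ((8 + 2*2 + (-5)²*(4 + 2))/(-5) + 9*I*√3)² = (-(8 + 4 + 25*6)/5 + 9*I*√3)² = (-(8 + 4 + 150)/5 + 9*I*√3)² = (-⅕*162 + 9*I*√3)² = (-162/5 + 9*I*√3)²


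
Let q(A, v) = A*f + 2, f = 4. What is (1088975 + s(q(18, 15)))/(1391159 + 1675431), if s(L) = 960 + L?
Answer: 1090009/3066590 ≈ 0.35545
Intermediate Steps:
q(A, v) = 2 + 4*A (q(A, v) = A*4 + 2 = 4*A + 2 = 2 + 4*A)
(1088975 + s(q(18, 15)))/(1391159 + 1675431) = (1088975 + (960 + (2 + 4*18)))/(1391159 + 1675431) = (1088975 + (960 + (2 + 72)))/3066590 = (1088975 + (960 + 74))*(1/3066590) = (1088975 + 1034)*(1/3066590) = 1090009*(1/3066590) = 1090009/3066590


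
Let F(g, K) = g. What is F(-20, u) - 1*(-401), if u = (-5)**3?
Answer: 381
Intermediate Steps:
u = -125
F(-20, u) - 1*(-401) = -20 - 1*(-401) = -20 + 401 = 381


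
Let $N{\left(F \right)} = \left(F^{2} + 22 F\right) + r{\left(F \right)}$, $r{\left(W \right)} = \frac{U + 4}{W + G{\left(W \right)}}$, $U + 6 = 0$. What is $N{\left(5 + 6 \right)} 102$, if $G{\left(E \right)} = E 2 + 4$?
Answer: $\frac{1369758}{37} \approx 37021.0$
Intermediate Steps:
$G{\left(E \right)} = 4 + 2 E$ ($G{\left(E \right)} = 2 E + 4 = 4 + 2 E$)
$U = -6$ ($U = -6 + 0 = -6$)
$r{\left(W \right)} = - \frac{2}{4 + 3 W}$ ($r{\left(W \right)} = \frac{-6 + 4}{W + \left(4 + 2 W\right)} = - \frac{2}{4 + 3 W}$)
$N{\left(F \right)} = F^{2} - \frac{2}{4 + 3 F} + 22 F$ ($N{\left(F \right)} = \left(F^{2} + 22 F\right) - \frac{2}{4 + 3 F} = F^{2} - \frac{2}{4 + 3 F} + 22 F$)
$N{\left(5 + 6 \right)} 102 = \frac{-2 + \left(5 + 6\right) \left(4 + 3 \left(5 + 6\right)\right) \left(22 + \left(5 + 6\right)\right)}{4 + 3 \left(5 + 6\right)} 102 = \frac{-2 + 11 \left(4 + 3 \cdot 11\right) \left(22 + 11\right)}{4 + 3 \cdot 11} \cdot 102 = \frac{-2 + 11 \left(4 + 33\right) 33}{4 + 33} \cdot 102 = \frac{-2 + 11 \cdot 37 \cdot 33}{37} \cdot 102 = \frac{-2 + 13431}{37} \cdot 102 = \frac{1}{37} \cdot 13429 \cdot 102 = \frac{13429}{37} \cdot 102 = \frac{1369758}{37}$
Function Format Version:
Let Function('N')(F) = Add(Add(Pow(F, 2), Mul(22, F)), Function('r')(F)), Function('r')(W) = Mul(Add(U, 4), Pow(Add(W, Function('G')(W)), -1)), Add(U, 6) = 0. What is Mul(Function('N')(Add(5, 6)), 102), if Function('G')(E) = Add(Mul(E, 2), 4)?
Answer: Rational(1369758, 37) ≈ 37021.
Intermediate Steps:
Function('G')(E) = Add(4, Mul(2, E)) (Function('G')(E) = Add(Mul(2, E), 4) = Add(4, Mul(2, E)))
U = -6 (U = Add(-6, 0) = -6)
Function('r')(W) = Mul(-2, Pow(Add(4, Mul(3, W)), -1)) (Function('r')(W) = Mul(Add(-6, 4), Pow(Add(W, Add(4, Mul(2, W))), -1)) = Mul(-2, Pow(Add(4, Mul(3, W)), -1)))
Function('N')(F) = Add(Pow(F, 2), Mul(-2, Pow(Add(4, Mul(3, F)), -1)), Mul(22, F)) (Function('N')(F) = Add(Add(Pow(F, 2), Mul(22, F)), Mul(-2, Pow(Add(4, Mul(3, F)), -1))) = Add(Pow(F, 2), Mul(-2, Pow(Add(4, Mul(3, F)), -1)), Mul(22, F)))
Mul(Function('N')(Add(5, 6)), 102) = Mul(Mul(Pow(Add(4, Mul(3, Add(5, 6))), -1), Add(-2, Mul(Add(5, 6), Add(4, Mul(3, Add(5, 6))), Add(22, Add(5, 6))))), 102) = Mul(Mul(Pow(Add(4, Mul(3, 11)), -1), Add(-2, Mul(11, Add(4, Mul(3, 11)), Add(22, 11)))), 102) = Mul(Mul(Pow(Add(4, 33), -1), Add(-2, Mul(11, Add(4, 33), 33))), 102) = Mul(Mul(Pow(37, -1), Add(-2, Mul(11, 37, 33))), 102) = Mul(Mul(Rational(1, 37), Add(-2, 13431)), 102) = Mul(Mul(Rational(1, 37), 13429), 102) = Mul(Rational(13429, 37), 102) = Rational(1369758, 37)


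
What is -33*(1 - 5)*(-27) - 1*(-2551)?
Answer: -1013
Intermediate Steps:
-33*(1 - 5)*(-27) - 1*(-2551) = -33*(-4)*(-27) + 2551 = 132*(-27) + 2551 = -3564 + 2551 = -1013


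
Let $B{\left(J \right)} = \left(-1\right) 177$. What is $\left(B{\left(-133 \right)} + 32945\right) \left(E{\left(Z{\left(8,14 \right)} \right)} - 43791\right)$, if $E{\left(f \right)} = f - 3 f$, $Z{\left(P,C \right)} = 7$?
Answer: $-1435402240$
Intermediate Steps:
$B{\left(J \right)} = -177$
$E{\left(f \right)} = - 2 f$
$\left(B{\left(-133 \right)} + 32945\right) \left(E{\left(Z{\left(8,14 \right)} \right)} - 43791\right) = \left(-177 + 32945\right) \left(\left(-2\right) 7 - 43791\right) = 32768 \left(-14 - 43791\right) = 32768 \left(-43805\right) = -1435402240$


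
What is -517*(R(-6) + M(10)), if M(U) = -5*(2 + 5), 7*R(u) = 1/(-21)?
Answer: 2660482/147 ≈ 18099.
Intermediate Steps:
R(u) = -1/147 (R(u) = (⅐)/(-21) = (⅐)*(-1/21) = -1/147)
M(U) = -35 (M(U) = -5*7 = -35)
-517*(R(-6) + M(10)) = -517*(-1/147 - 35) = -517*(-5146/147) = 2660482/147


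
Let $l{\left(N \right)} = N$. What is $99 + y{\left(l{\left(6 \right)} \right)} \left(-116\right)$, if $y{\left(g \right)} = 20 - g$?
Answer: $-1525$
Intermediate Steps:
$99 + y{\left(l{\left(6 \right)} \right)} \left(-116\right) = 99 + \left(20 - 6\right) \left(-116\right) = 99 + 14 \left(-116\right) = 99 - 1624 = -1525$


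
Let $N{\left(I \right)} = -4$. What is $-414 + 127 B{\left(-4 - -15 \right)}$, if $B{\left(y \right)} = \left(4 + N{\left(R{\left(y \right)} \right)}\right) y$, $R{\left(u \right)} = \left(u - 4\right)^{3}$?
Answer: $-414$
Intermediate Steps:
$R{\left(u \right)} = \left(-4 + u\right)^{3}$ ($R{\left(u \right)} = \left(u - 4\right)^{3} = \left(-4 + u\right)^{3}$)
$B{\left(y \right)} = 0$ ($B{\left(y \right)} = \left(4 - 4\right) y = 0 y = 0$)
$-414 + 127 B{\left(-4 - -15 \right)} = -414 + 127 \cdot 0 = -414 + 0 = -414$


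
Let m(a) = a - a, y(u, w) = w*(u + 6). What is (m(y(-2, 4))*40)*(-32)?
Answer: 0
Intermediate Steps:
y(u, w) = w*(6 + u)
m(a) = 0
(m(y(-2, 4))*40)*(-32) = (0*40)*(-32) = 0*(-32) = 0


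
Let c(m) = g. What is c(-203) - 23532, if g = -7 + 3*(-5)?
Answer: -23554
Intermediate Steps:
g = -22 (g = -7 - 15 = -22)
c(m) = -22
c(-203) - 23532 = -22 - 23532 = -23554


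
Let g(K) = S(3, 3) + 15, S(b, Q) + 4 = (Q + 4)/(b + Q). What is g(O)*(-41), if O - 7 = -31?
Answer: -2993/6 ≈ -498.83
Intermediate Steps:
O = -24 (O = 7 - 31 = -24)
S(b, Q) = -4 + (4 + Q)/(Q + b) (S(b, Q) = -4 + (Q + 4)/(b + Q) = -4 + (4 + Q)/(Q + b))
g(K) = 73/6 (g(K) = (4 - 4*3 - 3*3)/(3 + 3) + 15 = (4 - 12 - 9)/6 + 15 = (1/6)*(-17) + 15 = -17/6 + 15 = 73/6)
g(O)*(-41) = (73/6)*(-41) = -2993/6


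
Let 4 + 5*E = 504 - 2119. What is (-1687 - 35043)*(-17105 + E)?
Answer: 640159824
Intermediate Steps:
E = -1619/5 (E = -4/5 + (504 - 2119)/5 = -4/5 + (1/5)*(-1615) = -4/5 - 323 = -1619/5 ≈ -323.80)
(-1687 - 35043)*(-17105 + E) = (-1687 - 35043)*(-17105 - 1619/5) = -36730*(-87144/5) = 640159824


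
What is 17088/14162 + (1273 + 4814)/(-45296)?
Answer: 343906977/320740976 ≈ 1.0722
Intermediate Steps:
17088/14162 + (1273 + 4814)/(-45296) = 17088*(1/14162) + 6087*(-1/45296) = 8544/7081 - 6087/45296 = 343906977/320740976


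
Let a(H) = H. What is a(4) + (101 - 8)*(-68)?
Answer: -6320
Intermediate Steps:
a(4) + (101 - 8)*(-68) = 4 + (101 - 8)*(-68) = 4 + 93*(-68) = 4 - 6324 = -6320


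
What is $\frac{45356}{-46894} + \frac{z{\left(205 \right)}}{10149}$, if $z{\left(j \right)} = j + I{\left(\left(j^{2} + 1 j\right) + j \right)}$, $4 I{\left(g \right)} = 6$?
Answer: $- \frac{450634433}{475927206} \approx -0.94686$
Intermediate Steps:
$I{\left(g \right)} = \frac{3}{2}$ ($I{\left(g \right)} = \frac{1}{4} \cdot 6 = \frac{3}{2}$)
$z{\left(j \right)} = \frac{3}{2} + j$ ($z{\left(j \right)} = j + \frac{3}{2} = \frac{3}{2} + j$)
$\frac{45356}{-46894} + \frac{z{\left(205 \right)}}{10149} = \frac{45356}{-46894} + \frac{\frac{3}{2} + 205}{10149} = 45356 \left(- \frac{1}{46894}\right) + \frac{413}{2} \cdot \frac{1}{10149} = - \frac{22678}{23447} + \frac{413}{20298} = - \frac{450634433}{475927206}$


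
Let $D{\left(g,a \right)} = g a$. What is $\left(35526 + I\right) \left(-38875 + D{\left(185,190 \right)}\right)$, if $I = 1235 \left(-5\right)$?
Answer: $-109332475$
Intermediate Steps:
$I = -6175$
$D{\left(g,a \right)} = a g$
$\left(35526 + I\right) \left(-38875 + D{\left(185,190 \right)}\right) = \left(35526 - 6175\right) \left(-38875 + 190 \cdot 185\right) = 29351 \left(-38875 + 35150\right) = 29351 \left(-3725\right) = -109332475$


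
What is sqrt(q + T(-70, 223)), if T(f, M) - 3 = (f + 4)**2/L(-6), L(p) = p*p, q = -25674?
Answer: 5*I*sqrt(1022) ≈ 159.84*I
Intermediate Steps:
L(p) = p**2
T(f, M) = 3 + (4 + f)**2/36 (T(f, M) = 3 + (f + 4)**2/((-6)**2) = 3 + (4 + f)**2/36)
sqrt(q + T(-70, 223)) = sqrt(-25674 + (3 + (4 - 70)**2/36)) = sqrt(-25674 + (3 + (1/36)*(-66)**2)) = sqrt(-25674 + (3 + (1/36)*4356)) = sqrt(-25674 + (3 + 121)) = sqrt(-25674 + 124) = sqrt(-25550) = 5*I*sqrt(1022)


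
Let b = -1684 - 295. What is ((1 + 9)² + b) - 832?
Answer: -2711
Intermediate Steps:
b = -1979
((1 + 9)² + b) - 832 = ((1 + 9)² - 1979) - 832 = (10² - 1979) - 832 = (100 - 1979) - 832 = -1879 - 832 = -2711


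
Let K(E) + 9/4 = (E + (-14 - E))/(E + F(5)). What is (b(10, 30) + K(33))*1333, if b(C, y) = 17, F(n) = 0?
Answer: 2520703/132 ≈ 19096.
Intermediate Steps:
K(E) = -9/4 - 14/E (K(E) = -9/4 + (E + (-14 - E))/(E + 0) = -9/4 - 14/E)
(b(10, 30) + K(33))*1333 = (17 + (-9/4 - 14/33))*1333 = (17 - 353/132)*1333 = (1891/132)*1333 = 2520703/132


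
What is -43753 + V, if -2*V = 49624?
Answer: -68565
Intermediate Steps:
V = -24812 (V = -½*49624 = -24812)
-43753 + V = -43753 - 24812 = -68565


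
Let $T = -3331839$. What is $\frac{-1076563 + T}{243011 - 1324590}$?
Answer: $\frac{4408402}{1081579} \approx 4.0759$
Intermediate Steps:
$\frac{-1076563 + T}{243011 - 1324590} = \frac{-1076563 - 3331839}{243011 - 1324590} = - \frac{4408402}{-1081579} = \left(-4408402\right) \left(- \frac{1}{1081579}\right) = \frac{4408402}{1081579}$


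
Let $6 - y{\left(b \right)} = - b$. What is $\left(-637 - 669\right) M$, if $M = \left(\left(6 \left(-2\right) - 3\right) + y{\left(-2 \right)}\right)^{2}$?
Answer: $-158026$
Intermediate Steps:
$y{\left(b \right)} = 6 + b$ ($y{\left(b \right)} = 6 - - b = 6 + b$)
$M = 121$ ($M = \left(\left(6 \left(-2\right) - 3\right) + \left(6 - 2\right)\right)^{2} = \left(\left(-12 - 3\right) + 4\right)^{2} = \left(-15 + 4\right)^{2} = \left(-11\right)^{2} = 121$)
$\left(-637 - 669\right) M = \left(-637 - 669\right) 121 = \left(-1306\right) 121 = -158026$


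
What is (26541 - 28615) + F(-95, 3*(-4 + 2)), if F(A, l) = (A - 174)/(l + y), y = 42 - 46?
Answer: -20471/10 ≈ -2047.1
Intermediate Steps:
y = -4
F(A, l) = (-174 + A)/(-4 + l) (F(A, l) = (A - 174)/(l - 4) = (-174 + A)/(-4 + l))
(26541 - 28615) + F(-95, 3*(-4 + 2)) = (26541 - 28615) + (-174 - 95)/(-4 + 3*(-4 + 2)) = -2074 - 269/(-4 + 3*(-2)) = -2074 - 269/(-4 - 6) = -2074 - 269/(-10) = -2074 - ⅒*(-269) = -2074 + 269/10 = -20471/10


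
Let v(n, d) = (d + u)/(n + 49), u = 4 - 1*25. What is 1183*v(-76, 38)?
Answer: -20111/27 ≈ -744.85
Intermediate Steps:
u = -21 (u = 4 - 25 = -21)
v(n, d) = (-21 + d)/(49 + n) (v(n, d) = (d - 21)/(n + 49) = (-21 + d)/(49 + n))
1183*v(-76, 38) = 1183*((-21 + 38)/(49 - 76)) = 1183*(17/(-27)) = 1183*(-1/27*17) = 1183*(-17/27) = -20111/27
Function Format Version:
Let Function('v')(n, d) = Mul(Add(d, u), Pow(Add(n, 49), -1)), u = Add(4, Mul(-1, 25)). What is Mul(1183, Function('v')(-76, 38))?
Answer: Rational(-20111, 27) ≈ -744.85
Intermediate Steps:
u = -21 (u = Add(4, -25) = -21)
Function('v')(n, d) = Mul(Pow(Add(49, n), -1), Add(-21, d)) (Function('v')(n, d) = Mul(Add(d, -21), Pow(Add(n, 49), -1)) = Mul(Add(-21, d), Pow(Add(49, n), -1)) = Mul(Pow(Add(49, n), -1), Add(-21, d)))
Mul(1183, Function('v')(-76, 38)) = Mul(1183, Mul(Pow(Add(49, -76), -1), Add(-21, 38))) = Mul(1183, Mul(Pow(-27, -1), 17)) = Mul(1183, Mul(Rational(-1, 27), 17)) = Mul(1183, Rational(-17, 27)) = Rational(-20111, 27)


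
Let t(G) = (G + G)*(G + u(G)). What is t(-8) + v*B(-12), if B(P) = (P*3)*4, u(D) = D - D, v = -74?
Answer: 10784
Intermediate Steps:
u(D) = 0
B(P) = 12*P (B(P) = (3*P)*4 = 12*P)
t(G) = 2*G**2 (t(G) = (G + G)*(G + 0) = (2*G)*G = 2*G**2)
t(-8) + v*B(-12) = 2*(-8)**2 - 888*(-12) = 2*64 - 74*(-144) = 128 + 10656 = 10784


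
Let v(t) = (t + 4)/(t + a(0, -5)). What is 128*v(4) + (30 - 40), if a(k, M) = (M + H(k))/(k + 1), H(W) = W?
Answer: -1034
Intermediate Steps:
a(k, M) = (M + k)/(1 + k) (a(k, M) = (M + k)/(k + 1) = (M + k)/(1 + k))
v(t) = (4 + t)/(-5 + t) (v(t) = (t + 4)/(t + (-5 + 0)/(1 + 0)) = (4 + t)/(t - 5/1) = (4 + t)/(t + 1*(-5)) = (4 + t)/(t - 5) = (4 + t)/(-5 + t))
128*v(4) + (30 - 40) = 128*((4 + 4)/(-5 + 4)) + (30 - 40) = 128*(8/(-1)) - 10 = 128*(-1*8) - 10 = 128*(-8) - 10 = -1024 - 10 = -1034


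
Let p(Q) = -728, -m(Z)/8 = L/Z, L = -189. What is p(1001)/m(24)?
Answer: -104/9 ≈ -11.556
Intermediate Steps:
m(Z) = 1512/Z (m(Z) = -(-1512)/Z = 1512/Z)
p(1001)/m(24) = -728/(1512/24) = -728/(1512*(1/24)) = -728/63 = -728*1/63 = -104/9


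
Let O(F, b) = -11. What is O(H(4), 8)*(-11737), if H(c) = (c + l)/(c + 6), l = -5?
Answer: 129107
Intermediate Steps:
H(c) = (-5 + c)/(6 + c) (H(c) = (c - 5)/(c + 6) = (-5 + c)/(6 + c))
O(H(4), 8)*(-11737) = -11*(-11737) = 129107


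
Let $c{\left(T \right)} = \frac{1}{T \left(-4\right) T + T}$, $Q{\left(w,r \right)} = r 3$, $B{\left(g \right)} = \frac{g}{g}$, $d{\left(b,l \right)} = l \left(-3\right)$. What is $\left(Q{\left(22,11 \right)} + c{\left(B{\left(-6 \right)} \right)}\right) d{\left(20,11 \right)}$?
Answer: $-1078$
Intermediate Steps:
$d{\left(b,l \right)} = - 3 l$
$B{\left(g \right)} = 1$
$Q{\left(w,r \right)} = 3 r$
$c{\left(T \right)} = \frac{1}{T - 4 T^{2}}$ ($c{\left(T \right)} = \frac{1}{- 4 T T + T} = \frac{1}{- 4 T^{2} + T} = \frac{1}{T - 4 T^{2}}$)
$\left(Q{\left(22,11 \right)} + c{\left(B{\left(-6 \right)} \right)}\right) d{\left(20,11 \right)} = \left(3 \cdot 11 - \frac{1}{1 \left(-1 + 4 \cdot 1\right)}\right) \left(\left(-3\right) 11\right) = \left(33 - 1 \frac{1}{-1 + 4}\right) \left(-33\right) = \left(33 - 1 \cdot \frac{1}{3}\right) \left(-33\right) = \left(33 - \frac{1}{3}\right) \left(-33\right) = \frac{98}{3} \left(-33\right) = -1078$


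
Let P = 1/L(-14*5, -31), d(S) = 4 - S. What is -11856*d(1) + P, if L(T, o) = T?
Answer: -2489761/70 ≈ -35568.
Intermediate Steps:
P = -1/70 (P = 1/(-14*5) = 1/(-70) = -1/70 ≈ -0.014286)
-11856*d(1) + P = -11856*(4 - 1*1) - 1/70 = -11856*(4 - 1) - 1/70 = -11856*3 - 1/70 = -247*144 - 1/70 = -35568 - 1/70 = -2489761/70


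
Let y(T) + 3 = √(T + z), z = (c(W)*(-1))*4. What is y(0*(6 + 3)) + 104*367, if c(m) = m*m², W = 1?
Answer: 38165 + 2*I ≈ 38165.0 + 2.0*I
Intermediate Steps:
c(m) = m³
z = -4 (z = (1³*(-1))*4 = (1*(-1))*4 = -1*4 = -4)
y(T) = -3 + √(-4 + T) (y(T) = -3 + √(T - 4) = -3 + √(-4 + T))
y(0*(6 + 3)) + 104*367 = (-3 + √(-4 + 0*(6 + 3))) + 104*367 = (-3 + √(-4 + 0*9)) + 38168 = (-3 + √(-4 + 0)) + 38168 = (-3 + √(-4)) + 38168 = (-3 + 2*I) + 38168 = 38165 + 2*I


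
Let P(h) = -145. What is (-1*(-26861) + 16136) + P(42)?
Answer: 42852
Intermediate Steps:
(-1*(-26861) + 16136) + P(42) = (-1*(-26861) + 16136) - 145 = (26861 + 16136) - 145 = 42997 - 145 = 42852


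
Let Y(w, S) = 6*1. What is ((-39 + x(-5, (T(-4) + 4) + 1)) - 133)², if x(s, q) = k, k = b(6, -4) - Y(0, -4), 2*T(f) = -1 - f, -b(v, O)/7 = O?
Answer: 22500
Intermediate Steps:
b(v, O) = -7*O
Y(w, S) = 6
T(f) = -½ - f/2 (T(f) = (-1 - f)/2 = -½ - f/2)
k = 22 (k = -7*(-4) - 1*6 = 28 - 6 = 22)
x(s, q) = 22
((-39 + x(-5, (T(-4) + 4) + 1)) - 133)² = ((-39 + 22) - 133)² = (-17 - 133)² = (-150)² = 22500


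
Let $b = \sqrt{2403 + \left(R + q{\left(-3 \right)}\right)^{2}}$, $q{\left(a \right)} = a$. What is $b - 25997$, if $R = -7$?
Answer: $-25997 + \sqrt{2503} \approx -25947.0$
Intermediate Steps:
$b = \sqrt{2503}$ ($b = \sqrt{2403 + \left(-7 - 3\right)^{2}} = \sqrt{2403 + \left(-10\right)^{2}} = \sqrt{2403 + 100} = \sqrt{2503} \approx 50.03$)
$b - 25997 = \sqrt{2503} - 25997 = -25997 + \sqrt{2503}$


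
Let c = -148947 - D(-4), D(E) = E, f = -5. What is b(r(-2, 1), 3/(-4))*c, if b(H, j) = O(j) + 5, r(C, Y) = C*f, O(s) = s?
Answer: -2532031/4 ≈ -6.3301e+5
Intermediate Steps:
c = -148943 (c = -148947 - 1*(-4) = -148947 + 4 = -148943)
r(C, Y) = -5*C (r(C, Y) = C*(-5) = -5*C)
b(H, j) = 5 + j (b(H, j) = j + 5 = 5 + j)
b(r(-2, 1), 3/(-4))*c = (5 + 3/(-4))*(-148943) = (5 + 3*(-1/4))*(-148943) = (5 - 3/4)*(-148943) = (17/4)*(-148943) = -2532031/4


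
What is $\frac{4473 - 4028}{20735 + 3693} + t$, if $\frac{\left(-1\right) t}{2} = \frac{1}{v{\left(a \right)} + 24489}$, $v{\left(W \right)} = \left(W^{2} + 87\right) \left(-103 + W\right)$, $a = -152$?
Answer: $\frac{327593747}{17982721056} \approx 0.018217$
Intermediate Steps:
$v{\left(W \right)} = \left(-103 + W\right) \left(87 + W^{2}\right)$ ($v{\left(W \right)} = \left(87 + W^{2}\right) \left(-103 + W\right) = \left(-103 + W\right) \left(87 + W^{2}\right)$)
$t = \frac{1}{2944608}$ ($t = - \frac{2}{\left(-8961 + \left(-152\right)^{3} - 103 \left(-152\right)^{2} + 87 \left(-152\right)\right) + 24489} = - \frac{2}{\left(-8961 - 3511808 - 2379712 - 13224\right) + 24489} = - \frac{2}{-5913705 + 24489} = - \frac{2}{-5889216} = \left(-2\right) \left(- \frac{1}{5889216}\right) = \frac{1}{2944608} \approx 3.396 \cdot 10^{-7}$)
$\frac{4473 - 4028}{20735 + 3693} + t = \frac{4473 - 4028}{20735 + 3693} + \frac{1}{2944608} = \frac{445}{24428} + \frac{1}{2944608} = \frac{327593747}{17982721056}$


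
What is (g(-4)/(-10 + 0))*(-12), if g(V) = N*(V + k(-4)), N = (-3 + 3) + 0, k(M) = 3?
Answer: 0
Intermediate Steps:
N = 0 (N = 0 + 0 = 0)
g(V) = 0 (g(V) = 0*(V + 3) = 0*(3 + V) = 0)
(g(-4)/(-10 + 0))*(-12) = (0/(-10 + 0))*(-12) = (0/(-10))*(-12) = (0*(-1/10))*(-12) = 0*(-12) = 0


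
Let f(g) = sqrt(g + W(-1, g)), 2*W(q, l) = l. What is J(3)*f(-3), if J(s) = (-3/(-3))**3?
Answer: 3*I*sqrt(2)/2 ≈ 2.1213*I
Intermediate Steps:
J(s) = 1 (J(s) = (-3*(-1/3))**3 = 1**3 = 1)
W(q, l) = l/2
f(g) = sqrt(6)*sqrt(g)/2 (f(g) = sqrt(g + g/2) = sqrt(3*g/2) = sqrt(6)*sqrt(g)/2)
J(3)*f(-3) = 1*(sqrt(6)*sqrt(-3)/2) = 1*(sqrt(6)*(I*sqrt(3))/2) = 1*(3*I*sqrt(2)/2) = 3*I*sqrt(2)/2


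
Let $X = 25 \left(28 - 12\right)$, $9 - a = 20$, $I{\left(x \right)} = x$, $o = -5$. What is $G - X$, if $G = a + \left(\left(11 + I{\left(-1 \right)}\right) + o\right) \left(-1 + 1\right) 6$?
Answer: $-411$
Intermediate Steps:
$a = -11$ ($a = 9 - 20 = -11$)
$G = -11$ ($G = -11 + \left(\left(11 - 1\right) - 5\right) \left(-1 + 1\right) 6 = -11 + \left(10 - 5\right) 0 \cdot 6 = -11 + 5 \cdot 0 = -11 + 0 = -11$)
$X = 400$ ($X = 25 \cdot 16 = 400$)
$G - X = -11 - 400 = -411$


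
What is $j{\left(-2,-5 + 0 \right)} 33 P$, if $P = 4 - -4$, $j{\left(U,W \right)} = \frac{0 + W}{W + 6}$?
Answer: $-1320$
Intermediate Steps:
$j{\left(U,W \right)} = \frac{W}{6 + W}$
$P = 8$ ($P = 4 + 4 = 8$)
$j{\left(-2,-5 + 0 \right)} 33 P = \frac{-5 + 0}{6 + \left(-5 + 0\right)} 33 \cdot 8 = - \frac{5}{6 - 5} \cdot 33 \cdot 8 = - \frac{5}{1} \cdot 33 \cdot 8 = \left(-5\right) 1 \cdot 33 \cdot 8 = \left(-5\right) 33 \cdot 8 = \left(-165\right) 8 = -1320$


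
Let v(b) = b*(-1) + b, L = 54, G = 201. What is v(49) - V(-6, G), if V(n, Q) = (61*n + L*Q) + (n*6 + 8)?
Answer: -10460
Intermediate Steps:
V(n, Q) = 8 + 54*Q + 67*n (V(n, Q) = (61*n + 54*Q) + (n*6 + 8) = (54*Q + 61*n) + (6*n + 8) = (54*Q + 61*n) + (8 + 6*n) = 8 + 54*Q + 67*n)
v(b) = 0 (v(b) = -b + b = 0)
v(49) - V(-6, G) = 0 - (8 + 54*201 + 67*(-6)) = 0 - (8 + 10854 - 402) = 0 - 1*10460 = 0 - 10460 = -10460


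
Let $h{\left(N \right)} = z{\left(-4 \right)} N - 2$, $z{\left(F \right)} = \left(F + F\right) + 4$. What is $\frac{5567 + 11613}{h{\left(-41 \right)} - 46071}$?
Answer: $- \frac{17180}{45909} \approx -0.37422$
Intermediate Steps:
$z{\left(F \right)} = 4 + 2 F$ ($z{\left(F \right)} = 2 F + 4 = 4 + 2 F$)
$h{\left(N \right)} = -2 - 4 N$ ($h{\left(N \right)} = \left(4 + 2 \left(-4\right)\right) N - 2 = \left(4 - 8\right) N - 2 = - 4 N - 2 = -2 - 4 N$)
$\frac{5567 + 11613}{h{\left(-41 \right)} - 46071} = \frac{5567 + 11613}{\left(-2 - -164\right) - 46071} = \frac{17180}{\left(-2 + 164\right) - 46071} = \frac{17180}{162 - 46071} = \frac{17180}{-45909} = 17180 \left(- \frac{1}{45909}\right) = - \frac{17180}{45909}$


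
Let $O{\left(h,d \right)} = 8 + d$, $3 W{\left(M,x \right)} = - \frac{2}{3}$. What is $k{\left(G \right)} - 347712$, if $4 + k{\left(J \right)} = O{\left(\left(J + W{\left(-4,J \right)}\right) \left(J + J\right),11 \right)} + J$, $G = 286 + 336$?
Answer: $-347075$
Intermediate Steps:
$W{\left(M,x \right)} = - \frac{2}{9}$ ($W{\left(M,x \right)} = \frac{\left(-2\right) \frac{1}{3}}{3} = \frac{1}{3} \left(- \frac{2}{3}\right) = - \frac{2}{9}$)
$G = 622$
$k{\left(J \right)} = 15 + J$ ($k{\left(J \right)} = -4 + \left(\left(8 + 11\right) + J\right) = -4 + \left(19 + J\right) = 15 + J$)
$k{\left(G \right)} - 347712 = \left(15 + 622\right) - 347712 = 637 - 347712 = -347075$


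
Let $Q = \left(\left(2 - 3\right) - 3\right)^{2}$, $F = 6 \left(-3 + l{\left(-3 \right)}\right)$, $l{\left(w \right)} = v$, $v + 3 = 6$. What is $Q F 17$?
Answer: $0$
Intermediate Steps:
$v = 3$ ($v = -3 + 6 = 3$)
$l{\left(w \right)} = 3$
$F = 0$ ($F = 6 \left(-3 + 3\right) = 6 \cdot 0 = 0$)
$Q = 16$ ($Q = \left(-1 - 3\right)^{2} = \left(-4\right)^{2} = 16$)
$Q F 17 = 16 \cdot 0 \cdot 17 = 0 \cdot 17 = 0$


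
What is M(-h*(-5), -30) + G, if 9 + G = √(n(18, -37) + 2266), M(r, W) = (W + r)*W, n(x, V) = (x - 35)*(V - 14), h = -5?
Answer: 1641 + √3133 ≈ 1697.0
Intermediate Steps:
n(x, V) = (-35 + x)*(-14 + V)
M(r, W) = W*(W + r)
G = -9 + √3133 (G = -9 + √((490 - 35*(-37) - 14*18 - 37*18) + 2266) = -9 + √((490 + 1295 - 252 - 666) + 2266) = -9 + √(867 + 2266) = -9 + √3133 ≈ 46.973)
M(-h*(-5), -30) + G = -30*(-30 - 1*(-5)*(-5)) + (-9 + √3133) = -30*(-30 + 5*(-5)) + (-9 + √3133) = -30*(-30 - 25) + (-9 + √3133) = -30*(-55) + (-9 + √3133) = 1650 + (-9 + √3133) = 1641 + √3133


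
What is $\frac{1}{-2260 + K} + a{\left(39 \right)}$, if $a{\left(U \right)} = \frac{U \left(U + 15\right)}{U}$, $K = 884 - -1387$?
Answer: $\frac{595}{11} \approx 54.091$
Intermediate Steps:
$K = 2271$ ($K = 884 + 1387 = 2271$)
$a{\left(U \right)} = 15 + U$ ($a{\left(U \right)} = \frac{U \left(15 + U\right)}{U} = 15 + U$)
$\frac{1}{-2260 + K} + a{\left(39 \right)} = \frac{1}{-2260 + 2271} + \left(15 + 39\right) = \frac{1}{11} + 54 = \frac{595}{11}$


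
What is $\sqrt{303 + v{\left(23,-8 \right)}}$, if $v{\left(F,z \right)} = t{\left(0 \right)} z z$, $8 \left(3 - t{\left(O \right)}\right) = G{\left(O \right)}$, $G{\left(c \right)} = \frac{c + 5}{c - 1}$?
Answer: $\sqrt{535} \approx 23.13$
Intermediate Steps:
$G{\left(c \right)} = \frac{5 + c}{-1 + c}$
$t{\left(O \right)} = 3 - \frac{5 + O}{8 \left(-1 + O\right)}$ ($t{\left(O \right)} = 3 - \frac{\frac{1}{-1 + O} \left(5 + O\right)}{8} = 3 - \frac{5 + O}{8 \left(-1 + O\right)}$)
$v{\left(F,z \right)} = \frac{29 z^{2}}{8}$ ($v{\left(F,z \right)} = \frac{-29 + 23 \cdot 0}{8 \left(-1 + 0\right)} z z = \frac{-29 + 0}{8 \left(-1\right)} z z = \frac{1}{8} \left(-1\right) \left(-29\right) z z = \frac{29 z}{8} z = \frac{29 z^{2}}{8}$)
$\sqrt{303 + v{\left(23,-8 \right)}} = \sqrt{303 + \frac{29 \left(-8\right)^{2}}{8}} = \sqrt{303 + \frac{29}{8} \cdot 64} = \sqrt{303 + 232} = \sqrt{535}$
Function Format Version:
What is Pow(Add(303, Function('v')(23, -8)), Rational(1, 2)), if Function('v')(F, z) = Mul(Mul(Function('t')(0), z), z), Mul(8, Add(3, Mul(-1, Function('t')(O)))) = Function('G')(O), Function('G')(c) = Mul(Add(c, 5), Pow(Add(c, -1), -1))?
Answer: Pow(535, Rational(1, 2)) ≈ 23.130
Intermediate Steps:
Function('G')(c) = Mul(Pow(Add(-1, c), -1), Add(5, c)) (Function('G')(c) = Mul(Add(5, c), Pow(Add(-1, c), -1)) = Mul(Pow(Add(-1, c), -1), Add(5, c)))
Function('t')(O) = Add(3, Mul(Rational(-1, 8), Pow(Add(-1, O), -1), Add(5, O))) (Function('t')(O) = Add(3, Mul(Rational(-1, 8), Mul(Pow(Add(-1, O), -1), Add(5, O)))) = Add(3, Mul(Rational(-1, 8), Pow(Add(-1, O), -1), Add(5, O))))
Function('v')(F, z) = Mul(Rational(29, 8), Pow(z, 2)) (Function('v')(F, z) = Mul(Mul(Mul(Rational(1, 8), Pow(Add(-1, 0), -1), Add(-29, Mul(23, 0))), z), z) = Mul(Mul(Mul(Rational(1, 8), Pow(-1, -1), Add(-29, 0)), z), z) = Mul(Mul(Mul(Rational(1, 8), -1, -29), z), z) = Mul(Mul(Rational(29, 8), z), z) = Mul(Rational(29, 8), Pow(z, 2)))
Pow(Add(303, Function('v')(23, -8)), Rational(1, 2)) = Pow(Add(303, Mul(Rational(29, 8), Pow(-8, 2))), Rational(1, 2)) = Pow(Add(303, Mul(Rational(29, 8), 64)), Rational(1, 2)) = Pow(Add(303, 232), Rational(1, 2)) = Pow(535, Rational(1, 2))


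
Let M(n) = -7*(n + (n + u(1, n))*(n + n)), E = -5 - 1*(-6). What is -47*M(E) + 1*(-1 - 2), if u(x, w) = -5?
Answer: -2306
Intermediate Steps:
E = 1 (E = -5 + 6 = 1)
M(n) = -7*n - 14*n*(-5 + n) (M(n) = -7*(n + (n - 5)*(n + n)) = -7*(n + (-5 + n)*(2*n)) = -7*(n + 2*n*(-5 + n)) = -7*n - 14*n*(-5 + n))
-47*M(E) + 1*(-1 - 2) = -329*(9 - 2*1) + 1*(-1 - 2) = -329*(9 - 2) + 1*(-3) = -329*7 - 3 = -47*49 - 3 = -2303 - 3 = -2306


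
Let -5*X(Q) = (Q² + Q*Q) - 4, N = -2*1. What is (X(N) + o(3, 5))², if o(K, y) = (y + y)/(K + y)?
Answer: 81/400 ≈ 0.20250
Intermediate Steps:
o(K, y) = 2*y/(K + y) (o(K, y) = (2*y)/(K + y) = 2*y/(K + y))
N = -2
X(Q) = ⅘ - 2*Q²/5 (X(Q) = -((Q² + Q*Q) - 4)/5 = -((Q² + Q²) - 4)/5 = -(2*Q² - 4)/5 = -(-4 + 2*Q²)/5 = ⅘ - 2*Q²/5)
(X(N) + o(3, 5))² = ((⅘ - ⅖*(-2)²) + 2*5/(3 + 5))² = ((⅘ - ⅖*4) + 2*5/8)² = ((⅘ - 8/5) + 2*5*(⅛))² = (-⅘ + 5/4)² = (9/20)² = 81/400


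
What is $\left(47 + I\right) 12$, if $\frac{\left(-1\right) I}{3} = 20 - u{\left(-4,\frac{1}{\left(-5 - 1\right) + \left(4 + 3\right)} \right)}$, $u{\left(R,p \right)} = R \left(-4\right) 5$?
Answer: $2724$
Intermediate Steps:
$u{\left(R,p \right)} = - 20 R$ ($u{\left(R,p \right)} = - 4 R 5 = - 20 R$)
$I = 180$ ($I = - 3 \left(20 - \left(-20\right) \left(-4\right)\right) = - 3 \left(20 - 80\right) = \left(-3\right) \left(-60\right) = 180$)
$\left(47 + I\right) 12 = \left(47 + 180\right) 12 = 227 \cdot 12 = 2724$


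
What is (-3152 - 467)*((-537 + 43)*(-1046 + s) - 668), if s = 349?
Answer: -1243669350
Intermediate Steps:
(-3152 - 467)*((-537 + 43)*(-1046 + s) - 668) = (-3152 - 467)*((-537 + 43)*(-1046 + 349) - 668) = -3619*(-494*(-697) - 668) = -3619*(344318 - 668) = -3619*343650 = -1243669350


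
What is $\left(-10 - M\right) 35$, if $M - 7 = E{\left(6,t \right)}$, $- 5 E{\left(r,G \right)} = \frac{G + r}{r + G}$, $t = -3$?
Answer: $-588$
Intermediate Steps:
$E{\left(r,G \right)} = - \frac{1}{5}$ ($E{\left(r,G \right)} = - \frac{\left(G + r\right) \frac{1}{r + G}}{5} = - \frac{\left(G + r\right) \frac{1}{G + r}}{5} = \left(- \frac{1}{5}\right) 1 = - \frac{1}{5}$)
$M = \frac{34}{5}$ ($M = 7 - \frac{1}{5} = \frac{34}{5} \approx 6.8$)
$\left(-10 - M\right) 35 = \left(-10 - \frac{34}{5}\right) 35 = \left(- \frac{84}{5}\right) 35 = -588$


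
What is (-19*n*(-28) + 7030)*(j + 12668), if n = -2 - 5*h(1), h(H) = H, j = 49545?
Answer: 205676178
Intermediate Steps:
n = -7 (n = -2 - 5*1 = -2 - 5 = -7)
(-19*n*(-28) + 7030)*(j + 12668) = (-19*(-7)*(-28) + 7030)*(49545 + 12668) = (133*(-28) + 7030)*62213 = (-3724 + 7030)*62213 = 3306*62213 = 205676178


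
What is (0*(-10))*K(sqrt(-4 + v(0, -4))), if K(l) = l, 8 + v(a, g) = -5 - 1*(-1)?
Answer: 0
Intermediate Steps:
v(a, g) = -12 (v(a, g) = -8 + (-5 - 1*(-1)) = -8 + (-5 + 1) = -8 - 4 = -12)
(0*(-10))*K(sqrt(-4 + v(0, -4))) = (0*(-10))*sqrt(-4 - 12) = 0*sqrt(-16) = 0*(4*I) = 0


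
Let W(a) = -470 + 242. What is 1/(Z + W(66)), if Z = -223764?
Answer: -1/223992 ≈ -4.4644e-6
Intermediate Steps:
W(a) = -228
1/(Z + W(66)) = 1/(-223764 - 228) = 1/(-223992) = -1/223992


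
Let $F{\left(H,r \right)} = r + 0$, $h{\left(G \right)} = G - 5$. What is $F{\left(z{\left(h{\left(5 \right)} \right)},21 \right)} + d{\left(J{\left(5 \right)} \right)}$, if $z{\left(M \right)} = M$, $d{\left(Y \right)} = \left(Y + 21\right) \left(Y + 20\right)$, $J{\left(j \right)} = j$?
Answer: $671$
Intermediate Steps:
$h{\left(G \right)} = -5 + G$ ($h{\left(G \right)} = G - 5 = -5 + G$)
$d{\left(Y \right)} = \left(20 + Y\right) \left(21 + Y\right)$ ($d{\left(Y \right)} = \left(21 + Y\right) \left(20 + Y\right) = \left(20 + Y\right) \left(21 + Y\right)$)
$F{\left(H,r \right)} = r$
$F{\left(z{\left(h{\left(5 \right)} \right)},21 \right)} + d{\left(J{\left(5 \right)} \right)} = 21 + \left(420 + 5^{2} + 41 \cdot 5\right) = 21 + \left(420 + 25 + 205\right) = 21 + 650 = 671$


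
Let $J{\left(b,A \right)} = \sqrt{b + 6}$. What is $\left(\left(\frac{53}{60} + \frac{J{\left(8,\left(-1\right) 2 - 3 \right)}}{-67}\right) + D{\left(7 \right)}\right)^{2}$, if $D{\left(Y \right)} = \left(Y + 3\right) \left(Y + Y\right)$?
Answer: $\frac{320753505601}{16160400} - \frac{8453 \sqrt{14}}{2010} \approx 19832.0$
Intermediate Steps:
$J{\left(b,A \right)} = \sqrt{6 + b}$
$D{\left(Y \right)} = 2 Y \left(3 + Y\right)$ ($D{\left(Y \right)} = \left(3 + Y\right) 2 Y = 2 Y \left(3 + Y\right)$)
$\left(\left(\frac{53}{60} + \frac{J{\left(8,\left(-1\right) 2 - 3 \right)}}{-67}\right) + D{\left(7 \right)}\right)^{2} = \left(\left(\frac{53}{60} + \frac{\sqrt{6 + 8}}{-67}\right) + 2 \cdot 7 \left(3 + 7\right)\right)^{2} = \left(\left(53 \cdot \frac{1}{60} + \sqrt{14} \left(- \frac{1}{67}\right)\right) + 2 \cdot 7 \cdot 10\right)^{2} = \left(\left(\frac{53}{60} - \frac{\sqrt{14}}{67}\right) + 140\right)^{2} = \left(\frac{8453}{60} - \frac{\sqrt{14}}{67}\right)^{2}$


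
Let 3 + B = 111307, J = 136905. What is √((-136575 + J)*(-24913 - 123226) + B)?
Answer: I*√48774566 ≈ 6983.9*I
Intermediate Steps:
B = 111304 (B = -3 + 111307 = 111304)
√((-136575 + J)*(-24913 - 123226) + B) = √((-136575 + 136905)*(-24913 - 123226) + 111304) = √(330*(-148139) + 111304) = √(-48885870 + 111304) = √(-48774566) = I*√48774566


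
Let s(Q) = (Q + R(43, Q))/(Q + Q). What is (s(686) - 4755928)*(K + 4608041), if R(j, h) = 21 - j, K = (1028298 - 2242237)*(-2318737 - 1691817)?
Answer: -7942020258409094695086/343 ≈ -2.3155e+19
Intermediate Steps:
K = 4868567912206 (K = -1213939*(-4010554) = 4868567912206)
s(Q) = (-22 + Q)/(2*Q) (s(Q) = (Q + (21 - 1*43))/(Q + Q) = (Q + (21 - 43))/((2*Q)) = (Q - 22)*(1/(2*Q)) = (-22 + Q)*(1/(2*Q)) = (-22 + Q)/(2*Q))
(s(686) - 4755928)*(K + 4608041) = ((½)*(-22 + 686)/686 - 4755928)*(4868567912206 + 4608041) = ((½)*(1/686)*664 - 4755928)*4868572520247 = (166/343 - 4755928)*4868572520247 = -1631283138/343*4868572520247 = -7942020258409094695086/343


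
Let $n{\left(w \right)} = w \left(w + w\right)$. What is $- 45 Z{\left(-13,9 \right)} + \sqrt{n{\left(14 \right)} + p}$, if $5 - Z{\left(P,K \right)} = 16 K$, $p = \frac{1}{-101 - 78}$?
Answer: $6255 + \frac{\sqrt{12559893}}{179} \approx 6274.8$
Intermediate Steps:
$p = - \frac{1}{179}$ ($p = \frac{1}{-179} = - \frac{1}{179} \approx -0.0055866$)
$n{\left(w \right)} = 2 w^{2}$ ($n{\left(w \right)} = w 2 w = 2 w^{2}$)
$Z{\left(P,K \right)} = 5 - 16 K$
$- 45 Z{\left(-13,9 \right)} + \sqrt{n{\left(14 \right)} + p} = - 45 \left(5 - 144\right) + \sqrt{2 \cdot 14^{2} - \frac{1}{179}} = - 45 \left(5 - 144\right) + \sqrt{2 \cdot 196 - \frac{1}{179}} = \left(-45\right) \left(-139\right) + \sqrt{392 - \frac{1}{179}} = 6255 + \sqrt{\frac{70167}{179}} = 6255 + \frac{\sqrt{12559893}}{179}$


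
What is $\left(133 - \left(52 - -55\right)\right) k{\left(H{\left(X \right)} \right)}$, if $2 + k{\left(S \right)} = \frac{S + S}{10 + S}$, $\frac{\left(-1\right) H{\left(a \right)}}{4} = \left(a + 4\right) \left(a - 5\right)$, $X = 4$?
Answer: $- \frac{260}{21} \approx -12.381$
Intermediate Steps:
$H{\left(a \right)} = - 4 \left(-5 + a\right) \left(4 + a\right)$ ($H{\left(a \right)} = - 4 \left(a + 4\right) \left(a - 5\right) = - 4 \left(4 + a\right) \left(-5 + a\right) = - 4 \left(-5 + a\right) \left(4 + a\right)$)
$k{\left(S \right)} = -2 + \frac{2 S}{10 + S}$ ($k{\left(S \right)} = -2 + \frac{S + S}{10 + S} = -2 + \frac{2 S}{10 + S}$)
$\left(133 - \left(52 - -55\right)\right) k{\left(H{\left(X \right)} \right)} = \left(133 - \left(52 - -55\right)\right) \left(- \frac{20}{10 + \left(80 - 4 \cdot 4^{2} + 4 \cdot 4\right)}\right) = \left(133 - \left(52 + 55\right)\right) \left(- \frac{20}{10 + \left(80 - 64 + 16\right)}\right) = \left(133 - 107\right) \left(- \frac{20}{10 + \left(80 - 64 + 16\right)}\right) = \left(133 - 107\right) \left(- \frac{20}{10 + 32}\right) = 26 \left(- \frac{20}{42}\right) = 26 \left(\left(-20\right) \frac{1}{42}\right) = 26 \left(- \frac{10}{21}\right) = - \frac{260}{21}$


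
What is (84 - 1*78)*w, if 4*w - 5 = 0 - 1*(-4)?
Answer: 27/2 ≈ 13.500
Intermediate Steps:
w = 9/4 (w = 5/4 + (0 - 1*(-4))/4 = 5/4 + (0 + 4)/4 = 5/4 + (¼)*4 = 5/4 + 1 = 9/4 ≈ 2.2500)
(84 - 1*78)*w = (84 - 1*78)*(9/4) = (84 - 78)*(9/4) = 6*(9/4) = 27/2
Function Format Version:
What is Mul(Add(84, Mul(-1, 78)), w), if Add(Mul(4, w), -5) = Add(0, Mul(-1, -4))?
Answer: Rational(27, 2) ≈ 13.500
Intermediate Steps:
w = Rational(9, 4) (w = Add(Rational(5, 4), Mul(Rational(1, 4), Add(0, Mul(-1, -4)))) = Add(Rational(5, 4), Mul(Rational(1, 4), Add(0, 4))) = Add(Rational(5, 4), Mul(Rational(1, 4), 4)) = Add(Rational(5, 4), 1) = Rational(9, 4) ≈ 2.2500)
Mul(Add(84, Mul(-1, 78)), w) = Mul(Add(84, Mul(-1, 78)), Rational(9, 4)) = Mul(Add(84, -78), Rational(9, 4)) = Mul(6, Rational(9, 4)) = Rational(27, 2)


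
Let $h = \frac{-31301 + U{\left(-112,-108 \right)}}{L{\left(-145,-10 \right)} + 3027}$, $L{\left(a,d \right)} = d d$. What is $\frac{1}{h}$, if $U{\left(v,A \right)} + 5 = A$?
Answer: $- \frac{3127}{31414} \approx -0.099542$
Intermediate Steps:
$U{\left(v,A \right)} = -5 + A$
$L{\left(a,d \right)} = d^{2}$
$h = - \frac{31414}{3127}$ ($h = \frac{-31301 - 113}{\left(-10\right)^{2} + 3027} = \frac{-31301 - 113}{100 + 3027} = - \frac{31414}{3127} \approx -10.046$)
$\frac{1}{h} = \frac{1}{- \frac{31414}{3127}} = - \frac{3127}{31414}$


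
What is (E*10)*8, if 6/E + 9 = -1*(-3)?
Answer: -80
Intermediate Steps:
E = -1 (E = 6/(-9 - 1*(-3)) = 6/(-9 + 3) = 6/(-6) = 6*(-⅙) = -1)
(E*10)*8 = -1*10*8 = -10*8 = -80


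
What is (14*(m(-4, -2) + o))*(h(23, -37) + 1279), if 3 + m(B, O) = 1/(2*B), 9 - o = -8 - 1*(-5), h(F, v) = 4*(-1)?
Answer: 633675/4 ≈ 1.5842e+5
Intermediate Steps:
h(F, v) = -4
o = 12 (o = 9 - (-8 - 1*(-5)) = 9 - (-8 + 5) = 9 - 1*(-3) = 9 + 3 = 12)
m(B, O) = -3 + 1/(2*B)
(14*(m(-4, -2) + o))*(h(23, -37) + 1279) = (14*((-3 + (½)/(-4)) + 12))*(-4 + 1279) = (14*((-3 + (½)*(-¼)) + 12))*1275 = (14*((-3 - ⅛) + 12))*1275 = (14*(-25/8 + 12))*1275 = (14*(71/8))*1275 = (497/4)*1275 = 633675/4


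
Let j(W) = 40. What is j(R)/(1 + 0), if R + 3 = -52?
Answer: 40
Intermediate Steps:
R = -55 (R = -3 - 52 = -55)
j(R)/(1 + 0) = 40/(1 + 0) = 40/1 = 1*40 = 40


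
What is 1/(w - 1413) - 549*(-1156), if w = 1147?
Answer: 168815303/266 ≈ 6.3464e+5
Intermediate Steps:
1/(w - 1413) - 549*(-1156) = 1/(1147 - 1413) - 549*(-1156) = 1/(-266) + 634644 = -1/266 + 634644 = 168815303/266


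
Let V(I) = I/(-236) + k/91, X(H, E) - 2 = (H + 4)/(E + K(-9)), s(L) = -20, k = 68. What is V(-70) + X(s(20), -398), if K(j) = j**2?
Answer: 10532953/3403946 ≈ 3.0943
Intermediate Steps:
X(H, E) = 2 + (4 + H)/(81 + E) (X(H, E) = 2 + (H + 4)/(E + (-9)**2) = 2 + (4 + H)/(E + 81) = 2 + (4 + H)/(81 + E))
V(I) = 68/91 - I/236 (V(I) = I/(-236) + 68/91 = I*(-1/236) + 68*(1/91) = -I/236 + 68/91 = 68/91 - I/236)
V(-70) + X(s(20), -398) = (68/91 - 1/236*(-70)) + (166 - 20 + 2*(-398))/(81 - 398) = (68/91 + 35/118) + (166 - 20 - 796)/(-317) = 11209/10738 - 1/317*(-650) = 11209/10738 + 650/317 = 10532953/3403946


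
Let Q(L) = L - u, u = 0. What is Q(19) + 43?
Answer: 62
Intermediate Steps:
Q(L) = L (Q(L) = L - 1*0 = L + 0 = L)
Q(19) + 43 = 19 + 43 = 62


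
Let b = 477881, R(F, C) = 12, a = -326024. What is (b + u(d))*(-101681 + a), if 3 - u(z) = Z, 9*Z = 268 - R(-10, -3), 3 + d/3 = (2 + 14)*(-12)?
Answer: -1839430893500/9 ≈ -2.0438e+11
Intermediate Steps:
d = -585 (d = -9 + 3*((2 + 14)*(-12)) = -9 + 3*(16*(-12)) = -9 + 3*(-192) = -9 - 576 = -585)
Z = 256/9 (Z = (268 - 1*12)/9 = (268 - 12)/9 = (1/9)*256 = 256/9 ≈ 28.444)
u(z) = -229/9 (u(z) = 3 - 1*256/9 = 3 - 256/9 = -229/9)
(b + u(d))*(-101681 + a) = (477881 - 229/9)*(-101681 - 326024) = (4300700/9)*(-427705) = -1839430893500/9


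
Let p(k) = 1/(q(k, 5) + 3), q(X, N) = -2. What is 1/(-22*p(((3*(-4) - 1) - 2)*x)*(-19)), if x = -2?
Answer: 1/418 ≈ 0.0023923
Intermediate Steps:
p(k) = 1 (p(k) = 1/(-2 + 3) = 1/1 = 1)
1/(-22*p(((3*(-4) - 1) - 2)*x)*(-19)) = 1/(-22*1*(-19)) = 1/(-22*(-19)) = 1/418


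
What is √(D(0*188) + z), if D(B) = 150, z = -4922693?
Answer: I*√4922543 ≈ 2218.7*I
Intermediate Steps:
√(D(0*188) + z) = √(150 - 4922693) = √(-4922543) = I*√4922543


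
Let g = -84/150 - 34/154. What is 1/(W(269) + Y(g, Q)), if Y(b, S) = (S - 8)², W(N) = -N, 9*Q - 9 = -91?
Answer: 81/1927 ≈ 0.042034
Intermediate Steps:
Q = -82/9 (Q = 1 + (⅑)*(-91) = 1 - 91/9 = -82/9 ≈ -9.1111)
g = -1503/1925 (g = -84*1/150 - 34*1/154 = -14/25 - 17/77 = -1503/1925 ≈ -0.78078)
Y(b, S) = (-8 + S)²
1/(W(269) + Y(g, Q)) = 1/(-1*269 + (-8 - 82/9)²) = 1/(-269 + (-154/9)²) = 1/(-269 + 23716/81) = 1/(1927/81) = 81/1927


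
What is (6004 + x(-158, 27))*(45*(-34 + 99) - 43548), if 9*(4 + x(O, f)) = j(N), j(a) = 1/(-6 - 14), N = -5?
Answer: -14624266459/60 ≈ -2.4374e+8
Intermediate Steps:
j(a) = -1/20 (j(a) = 1/(-20) = -1/20)
x(O, f) = -721/180 (x(O, f) = -4 + (⅑)*(-1/20) = -4 - 1/180 = -721/180)
(6004 + x(-158, 27))*(45*(-34 + 99) - 43548) = (6004 - 721/180)*(45*(-34 + 99) - 43548) = 1079999*(45*65 - 43548)/180 = 1079999*(2925 - 43548)/180 = (1079999/180)*(-40623) = -14624266459/60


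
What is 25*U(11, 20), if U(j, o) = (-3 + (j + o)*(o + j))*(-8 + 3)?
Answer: -119750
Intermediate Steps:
U(j, o) = 15 - 5*(j + o)² (U(j, o) = (-3 + (j + o)*(j + o))*(-5) = (-3 + (j + o)²)*(-5) = 15 - 5*(j + o)²)
25*U(11, 20) = 25*(15 - 5*(11 + 20)²) = 25*(15 - 5*31²) = 25*(15 - 5*961) = 25*(15 - 4805) = 25*(-4790) = -119750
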